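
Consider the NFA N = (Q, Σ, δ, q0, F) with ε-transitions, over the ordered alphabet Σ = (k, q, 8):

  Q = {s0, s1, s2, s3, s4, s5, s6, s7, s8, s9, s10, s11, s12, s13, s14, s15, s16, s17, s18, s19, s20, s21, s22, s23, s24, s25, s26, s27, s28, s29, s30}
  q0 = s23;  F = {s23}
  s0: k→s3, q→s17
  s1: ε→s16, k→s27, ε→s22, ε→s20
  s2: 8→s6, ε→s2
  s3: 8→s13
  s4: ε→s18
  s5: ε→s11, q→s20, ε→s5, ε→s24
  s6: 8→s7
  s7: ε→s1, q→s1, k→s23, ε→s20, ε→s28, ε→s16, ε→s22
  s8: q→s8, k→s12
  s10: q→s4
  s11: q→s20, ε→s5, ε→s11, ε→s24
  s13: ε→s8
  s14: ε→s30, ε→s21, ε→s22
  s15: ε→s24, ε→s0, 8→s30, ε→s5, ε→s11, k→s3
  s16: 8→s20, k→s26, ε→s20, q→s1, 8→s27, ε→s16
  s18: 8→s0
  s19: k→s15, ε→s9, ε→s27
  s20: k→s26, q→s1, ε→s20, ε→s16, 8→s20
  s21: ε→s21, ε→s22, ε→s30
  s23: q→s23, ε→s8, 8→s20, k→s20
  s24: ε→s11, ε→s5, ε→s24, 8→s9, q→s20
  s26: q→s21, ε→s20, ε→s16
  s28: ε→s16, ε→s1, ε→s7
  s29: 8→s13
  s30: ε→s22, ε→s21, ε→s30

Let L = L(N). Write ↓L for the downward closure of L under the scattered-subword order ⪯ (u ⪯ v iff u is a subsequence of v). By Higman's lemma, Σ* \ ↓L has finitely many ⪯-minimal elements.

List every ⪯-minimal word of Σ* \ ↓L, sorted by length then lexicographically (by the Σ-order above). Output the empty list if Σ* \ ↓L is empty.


|Q|=31, |F|=1, |δ|=76 (45 ε).
min D↑ (2 st, q0=0, F={1}): 0:k→1,q→0,8→1 1:k→1,q→1,8→1.
'k': N↓-sim [11, 9] end={s1,s12,s16,s20,s21,s22,s26,s27,s30} rej; 1/1 del acc.
'8': |S_i|=[11, 8] end={s1,s16,s20,s21,s22,s26,s27,s30} — reject; 1/1 deletions ∈↓L.
2 minimals (antichain).

A = [k, 8].


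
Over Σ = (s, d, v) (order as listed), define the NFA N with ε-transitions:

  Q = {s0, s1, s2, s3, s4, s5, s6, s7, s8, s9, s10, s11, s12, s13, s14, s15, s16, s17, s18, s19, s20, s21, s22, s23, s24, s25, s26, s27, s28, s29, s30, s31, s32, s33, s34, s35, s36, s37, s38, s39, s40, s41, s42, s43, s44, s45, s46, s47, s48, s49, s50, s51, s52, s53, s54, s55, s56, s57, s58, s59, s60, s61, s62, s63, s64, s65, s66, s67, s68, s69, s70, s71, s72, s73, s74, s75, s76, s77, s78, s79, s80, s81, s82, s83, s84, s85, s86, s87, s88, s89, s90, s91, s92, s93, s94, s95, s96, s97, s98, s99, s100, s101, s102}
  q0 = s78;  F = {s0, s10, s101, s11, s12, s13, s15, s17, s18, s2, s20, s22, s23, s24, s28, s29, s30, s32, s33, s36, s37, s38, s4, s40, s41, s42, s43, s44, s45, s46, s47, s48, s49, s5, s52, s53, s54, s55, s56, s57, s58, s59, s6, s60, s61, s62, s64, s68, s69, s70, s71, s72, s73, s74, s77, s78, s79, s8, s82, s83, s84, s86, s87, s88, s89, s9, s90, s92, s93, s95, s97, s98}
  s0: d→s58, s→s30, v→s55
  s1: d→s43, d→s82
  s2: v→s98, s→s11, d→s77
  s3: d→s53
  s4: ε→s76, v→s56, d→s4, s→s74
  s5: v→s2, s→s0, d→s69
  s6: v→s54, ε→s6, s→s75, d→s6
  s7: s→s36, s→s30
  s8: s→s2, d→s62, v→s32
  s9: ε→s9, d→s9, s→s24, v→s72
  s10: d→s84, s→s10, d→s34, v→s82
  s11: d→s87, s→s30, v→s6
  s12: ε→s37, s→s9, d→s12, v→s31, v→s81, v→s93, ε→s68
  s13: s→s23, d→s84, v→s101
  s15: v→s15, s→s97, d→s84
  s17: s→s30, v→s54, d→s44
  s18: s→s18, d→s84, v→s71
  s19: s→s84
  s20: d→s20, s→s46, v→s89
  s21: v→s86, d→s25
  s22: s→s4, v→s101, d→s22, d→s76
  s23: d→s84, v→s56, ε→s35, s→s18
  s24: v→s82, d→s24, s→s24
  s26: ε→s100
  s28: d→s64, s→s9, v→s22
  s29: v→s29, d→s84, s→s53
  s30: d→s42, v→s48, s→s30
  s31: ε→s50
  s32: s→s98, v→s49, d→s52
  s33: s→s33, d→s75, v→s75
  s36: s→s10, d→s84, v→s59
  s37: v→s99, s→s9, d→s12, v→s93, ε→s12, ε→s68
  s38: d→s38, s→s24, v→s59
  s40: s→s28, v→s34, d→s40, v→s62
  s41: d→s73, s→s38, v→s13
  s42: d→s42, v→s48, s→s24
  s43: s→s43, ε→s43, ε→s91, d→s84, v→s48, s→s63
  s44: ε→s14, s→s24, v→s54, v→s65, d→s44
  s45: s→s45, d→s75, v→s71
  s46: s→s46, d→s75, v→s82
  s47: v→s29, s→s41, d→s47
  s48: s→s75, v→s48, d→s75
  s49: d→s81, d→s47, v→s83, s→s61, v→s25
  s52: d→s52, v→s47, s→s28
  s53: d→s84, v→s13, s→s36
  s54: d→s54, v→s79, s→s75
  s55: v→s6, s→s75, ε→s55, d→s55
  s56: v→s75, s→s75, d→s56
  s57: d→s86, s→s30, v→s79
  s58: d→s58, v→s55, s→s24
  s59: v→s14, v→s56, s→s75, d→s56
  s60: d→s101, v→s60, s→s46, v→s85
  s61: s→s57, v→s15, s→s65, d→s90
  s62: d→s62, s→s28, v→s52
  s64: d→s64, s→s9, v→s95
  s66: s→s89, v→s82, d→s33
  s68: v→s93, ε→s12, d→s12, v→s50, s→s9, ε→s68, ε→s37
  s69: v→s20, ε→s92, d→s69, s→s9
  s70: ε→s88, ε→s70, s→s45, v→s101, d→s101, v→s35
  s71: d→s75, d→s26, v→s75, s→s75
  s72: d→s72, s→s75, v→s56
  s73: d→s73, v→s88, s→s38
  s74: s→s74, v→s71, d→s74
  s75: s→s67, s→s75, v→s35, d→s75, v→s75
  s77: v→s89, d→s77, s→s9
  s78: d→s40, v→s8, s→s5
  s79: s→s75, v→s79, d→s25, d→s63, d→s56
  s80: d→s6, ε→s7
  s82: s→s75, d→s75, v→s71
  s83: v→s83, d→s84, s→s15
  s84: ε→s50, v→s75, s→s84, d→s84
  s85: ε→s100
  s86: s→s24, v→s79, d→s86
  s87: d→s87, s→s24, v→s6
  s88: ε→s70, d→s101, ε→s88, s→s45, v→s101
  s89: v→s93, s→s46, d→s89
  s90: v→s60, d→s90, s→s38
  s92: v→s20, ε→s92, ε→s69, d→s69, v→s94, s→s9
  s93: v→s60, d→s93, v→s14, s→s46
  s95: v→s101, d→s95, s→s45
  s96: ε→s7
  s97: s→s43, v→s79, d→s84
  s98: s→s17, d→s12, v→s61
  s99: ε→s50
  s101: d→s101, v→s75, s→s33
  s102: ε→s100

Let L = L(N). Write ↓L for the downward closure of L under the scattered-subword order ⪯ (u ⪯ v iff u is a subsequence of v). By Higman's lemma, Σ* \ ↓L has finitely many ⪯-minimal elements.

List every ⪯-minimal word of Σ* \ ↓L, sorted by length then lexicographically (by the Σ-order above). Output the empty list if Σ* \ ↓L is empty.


|Q|=103, |F|=72, |δ|=283 (30 ε).
min D↑ (69 st, q0=0, F={25}): 0:s→1,d→2,v→3 1:s→4,d→5,v→6 2:s→7,d→2,v→8 3:s→6,d→8,v→9 4:s→10,d→11,v→12 5:s→13,d→5,v→14 6:s→15,d→16,v→17 7:s→13,d→18,v→19 8:s→7,d→8,v→20 9:s→17,d→20,v→21 10:s→10,d→22,v→23 11:s→24,d→11,v→12 12:s→25,d→12,v→26 13:s→24,d→13,v→27 14:s→28,d→14,v→29 15:s→10,d→30,v→26 16:s→13,d→16,v→29 17:s→31,d→32,v→33 18:s→13,d→18,v→34 19:s→35,d→19,v→36 20:s→7,d→20,v→37 21:s→33,d→37,v→38 22:s→24,d→22,v→23 23:s→25,d→25,v→23 24:s→24,d→24,v→39 25:s→25,d→25,v→25 26:s→25,d→26,v→40 27:s→25,d→27,v→41 28:s→28,d→25,v→39 29:s→28,d→29,v→42 30:s→24,d→30,v→26 31:s→10,d→43,v→40 32:s→13,d→32,v→42 33:s→44,d→45,v→46 34:s→47,d→34,v→36 35:s→48,d→35,v→41 36:s→49,d→36,v→25 37:s→50,d→37,v→51 38:s→46,d→52,v→38 39:s→25,d→25,v→53 40:s→25,d→40,v→54 41:s→25,d→41,v→25 42:s→28,d→42,v→55 43:s→24,d→43,v→40 44:s→10,d→56,v→54 45:s→57,d→45,v→55 46:s→58,d→52,v→46 47:s→47,d→25,v→53 48:s→48,d→48,v→53 49:s→49,d→25,v→25 50:s→57,d→59,v→60 51:s→61,d→52,v→51 52:s→52,d→52,v→25 53:s→25,d→25,v→25 54:s→25,d→41,v→54 55:s→28,d→36,v→55 56:s→24,d→56,v→54 57:s→24,d→57,v→62 58:s→63,d→52,v→54 59:s→57,d→59,v→64 60:s→65,d→52,v→36 61:s→66,d→52,v→60 62:s→25,d→41,v→41 63:s→63,d→52,v→23 64:s→47,d→36,v→36 65:s→67,d→52,v→41 66:s→68,d→52,v→62 67:s→67,d→52,v→53 68:s→68,d→52,v→39 [Hopcroft].
'ssvs': |S_i|=[90, 80, 48, 19, 3] end={s35,s67,s75} rej; 4/4 deletions ∈↓L.
'sssvd': |S_i|=[90, 80, 48, 23, 8, 5] end={s100,s26,s35,s67,s75} — reject; 5/5 deletions ∈↓L.
'sdvsd': run [90, 80, 59, 36, 10, 5] end={s100,s26,s35,s67,s75} ∉↓L; 5/5 single-dels accept.
'dsvvv': N↓-sim [90, 72, 38, 26, 10, 3] end={s35,s67,s75} — reject; 5/5 del acc.
'dsvvsd': |S_i|=[90, 72, 38, 26, 10, 4, 3] end={s35,s67,s75} ∉↓L; 6/6 single-dels accept.
'vvvvdv': |S_i|=[90, 83, 74, 61, 37, 13, 3] end={s35,s67,s75} ∉↓L; 6/6 single-dels accept.
6 obstructions.

A = [ssvs, sssvd, sdvsd, dsvvv, dsvvsd, vvvvdv].


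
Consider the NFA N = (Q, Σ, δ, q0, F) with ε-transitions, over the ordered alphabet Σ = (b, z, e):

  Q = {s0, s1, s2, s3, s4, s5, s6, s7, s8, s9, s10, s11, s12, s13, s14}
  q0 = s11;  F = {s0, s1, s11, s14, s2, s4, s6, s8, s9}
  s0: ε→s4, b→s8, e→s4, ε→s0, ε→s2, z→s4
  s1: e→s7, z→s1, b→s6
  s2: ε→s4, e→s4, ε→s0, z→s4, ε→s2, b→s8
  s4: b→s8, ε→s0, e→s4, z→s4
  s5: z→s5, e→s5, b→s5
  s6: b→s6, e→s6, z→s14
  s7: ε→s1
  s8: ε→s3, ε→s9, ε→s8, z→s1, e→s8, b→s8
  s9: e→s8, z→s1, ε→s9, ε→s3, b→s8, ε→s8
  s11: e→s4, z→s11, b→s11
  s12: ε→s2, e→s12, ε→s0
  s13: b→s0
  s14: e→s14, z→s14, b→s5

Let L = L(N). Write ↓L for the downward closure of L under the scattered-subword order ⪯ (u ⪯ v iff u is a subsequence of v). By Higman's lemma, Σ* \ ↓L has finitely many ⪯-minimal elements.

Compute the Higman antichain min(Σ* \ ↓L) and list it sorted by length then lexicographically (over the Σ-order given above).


|Q|=15, |F|=9, |δ|=48 (16 ε).
min D↑ (7 st, q0=0, F={6}): 0:b→0,z→0,e→1 1:b→2,z→1,e→1 2:b→2,z→3,e→2 3:b→4,z→3,e→3 4:b→4,z→5,e→4 5:b→6,z→5,e→5 6:b→6,z→6,e→6 (ε-aug+det+¬).
'ebzbzb': |S_i|=[12, 11, 8, 5, 3, 2, 1] end={s5} — reject; 6/6 deletions ∈↓L.
1 words, ⪯-incomp.

A = [ebzbzb].


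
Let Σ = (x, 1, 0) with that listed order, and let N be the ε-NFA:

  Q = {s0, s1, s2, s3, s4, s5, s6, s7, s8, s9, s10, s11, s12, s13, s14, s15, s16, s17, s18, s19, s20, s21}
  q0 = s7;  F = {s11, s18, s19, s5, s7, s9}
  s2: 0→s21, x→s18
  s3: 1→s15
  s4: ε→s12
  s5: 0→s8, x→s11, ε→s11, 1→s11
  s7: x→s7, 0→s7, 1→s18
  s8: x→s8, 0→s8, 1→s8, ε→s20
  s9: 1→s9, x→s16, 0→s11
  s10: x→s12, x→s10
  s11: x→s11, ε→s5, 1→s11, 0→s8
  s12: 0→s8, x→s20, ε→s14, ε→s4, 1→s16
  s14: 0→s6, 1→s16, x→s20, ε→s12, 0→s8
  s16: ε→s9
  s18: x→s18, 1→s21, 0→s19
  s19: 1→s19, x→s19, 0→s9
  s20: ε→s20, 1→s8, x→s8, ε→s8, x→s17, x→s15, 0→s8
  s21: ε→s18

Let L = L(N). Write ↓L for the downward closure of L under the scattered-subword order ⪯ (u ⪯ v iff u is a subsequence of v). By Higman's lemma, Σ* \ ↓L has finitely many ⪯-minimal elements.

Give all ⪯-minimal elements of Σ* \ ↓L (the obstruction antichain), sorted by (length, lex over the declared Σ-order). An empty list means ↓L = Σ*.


min(Σ*\↓L) = [10000].

|Q|=22, |F|=6, |δ|=49 (11 ε).
min D↑ (6 st, q0=0, F={5}): 0:x→0,1→1,0→0 1:x→1,1→1,0→2 2:x→2,1→2,0→3 3:x→3,1→3,0→4 4:x→4,1→4,0→5 5:x→5,1→5,0→5 (ε-aug+det+¬).
'10000': |S_i|=[12, 11, 9, 8, 6, 4] end={s15,s17,s20,s8} rej; 5/5 del acc.
1 words, ⪯-incomp.


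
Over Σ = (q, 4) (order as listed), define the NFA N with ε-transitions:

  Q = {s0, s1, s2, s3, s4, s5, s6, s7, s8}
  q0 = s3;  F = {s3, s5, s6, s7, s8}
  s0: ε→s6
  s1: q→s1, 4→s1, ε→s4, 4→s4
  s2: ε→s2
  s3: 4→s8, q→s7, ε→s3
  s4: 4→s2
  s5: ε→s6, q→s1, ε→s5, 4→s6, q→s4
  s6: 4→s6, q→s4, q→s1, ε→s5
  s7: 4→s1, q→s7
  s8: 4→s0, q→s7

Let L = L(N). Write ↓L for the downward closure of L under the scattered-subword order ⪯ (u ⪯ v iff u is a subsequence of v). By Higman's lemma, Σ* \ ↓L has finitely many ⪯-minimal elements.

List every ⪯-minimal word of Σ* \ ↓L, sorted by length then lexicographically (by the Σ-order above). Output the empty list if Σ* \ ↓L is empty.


A = [q4, 44q].

|Q|=9, |F|=5, |δ|=23 (7 ε).
min D↑ (5 st, q0=0, F={3}): 0:q→1,4→2 1:q→1,4→3 2:q→1,4→4 3:q→3,4→3 4:q→3,4→4 [Hopcroft].
'q4': N↓-sim [9, 4, 3] end={s1,s2,s4} — reject; 2/2 deletions ∈↓L.
'44q': N↓-sim [9, 8, 6, 3] end={s1,s2,s4} ∉↓L; 3/3 del acc.
2 minimals (antichain).


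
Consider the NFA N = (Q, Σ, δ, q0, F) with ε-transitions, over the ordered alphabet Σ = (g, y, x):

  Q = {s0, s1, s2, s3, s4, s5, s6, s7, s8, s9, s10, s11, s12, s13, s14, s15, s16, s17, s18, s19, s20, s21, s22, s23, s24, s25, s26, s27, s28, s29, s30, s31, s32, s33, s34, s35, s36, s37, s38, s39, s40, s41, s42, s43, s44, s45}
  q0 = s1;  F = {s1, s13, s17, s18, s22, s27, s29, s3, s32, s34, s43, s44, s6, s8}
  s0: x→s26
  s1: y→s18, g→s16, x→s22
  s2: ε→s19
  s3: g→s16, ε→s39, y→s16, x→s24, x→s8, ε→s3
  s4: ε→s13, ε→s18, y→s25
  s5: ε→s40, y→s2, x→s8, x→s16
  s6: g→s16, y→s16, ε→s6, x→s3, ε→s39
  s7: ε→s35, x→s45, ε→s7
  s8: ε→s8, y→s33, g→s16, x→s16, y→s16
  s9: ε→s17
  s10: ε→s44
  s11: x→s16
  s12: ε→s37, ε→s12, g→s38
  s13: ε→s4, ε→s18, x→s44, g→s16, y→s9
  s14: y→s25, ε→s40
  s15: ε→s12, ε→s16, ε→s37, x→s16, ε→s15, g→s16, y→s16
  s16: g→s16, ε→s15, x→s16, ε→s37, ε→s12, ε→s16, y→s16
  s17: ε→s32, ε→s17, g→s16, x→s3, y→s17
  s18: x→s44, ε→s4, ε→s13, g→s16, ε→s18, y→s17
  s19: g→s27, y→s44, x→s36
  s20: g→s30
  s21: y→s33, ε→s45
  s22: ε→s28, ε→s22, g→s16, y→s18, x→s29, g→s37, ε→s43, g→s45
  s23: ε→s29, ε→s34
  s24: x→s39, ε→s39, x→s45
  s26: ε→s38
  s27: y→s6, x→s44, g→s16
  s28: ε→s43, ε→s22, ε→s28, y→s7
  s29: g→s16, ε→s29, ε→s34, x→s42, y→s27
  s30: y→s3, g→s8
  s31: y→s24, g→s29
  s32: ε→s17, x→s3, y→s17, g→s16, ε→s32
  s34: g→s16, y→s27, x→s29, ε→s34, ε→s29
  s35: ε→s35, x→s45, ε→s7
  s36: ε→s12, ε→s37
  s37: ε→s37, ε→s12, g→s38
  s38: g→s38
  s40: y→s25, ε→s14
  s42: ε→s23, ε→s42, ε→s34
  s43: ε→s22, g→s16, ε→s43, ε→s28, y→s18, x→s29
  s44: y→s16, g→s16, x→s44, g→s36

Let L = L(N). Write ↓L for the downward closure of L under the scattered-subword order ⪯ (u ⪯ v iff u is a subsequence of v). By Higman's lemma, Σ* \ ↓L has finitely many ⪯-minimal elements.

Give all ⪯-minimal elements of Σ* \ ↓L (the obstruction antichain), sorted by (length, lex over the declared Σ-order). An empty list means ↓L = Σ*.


|Q|=46, |F|=14, |δ|=139 (61 ε).
min D↑ (11 st, q0=0, F={1}): 0:g→1,y→2,x→3 1:g→1,y→1,x→1 2:g→1,y→4,x→5 3:g→1,y→2,x→6 4:g→1,y→4,x→7 5:g→1,y→1,x→5 6:g→1,y→8,x→6 7:g→1,y→1,x→9 8:g→1,y→10,x→5 9:g→1,y→1,x→1 10:g→1,y→1,x→7 (ε-aug+det+¬).
'g': run [32, 7] end={s12,s15,s16,s36,s37,s38,s45} ∉↓L; 1/1 single-dels accept.
'yxy': N↓-sim [32, 24, 13, 6] end={s12,s15,s16,s33,s37,s38} — reject; 3/3 deletions ∈↓L.
'yyxxx': run [32, 24, 16, 11, 10, 7] end={s12,s15,s16,s37,s38,s39,s45} — reject; 5/5 del acc.
'xxyyy': run [32, 31, 19, 15, 12, 6] end={s12,s15,s16,s33,s37,s38} — reject; 5/5 single-dels accept.
4 words, ⪯-incomp.

min(Σ*\↓L) = [g, yxy, yyxxx, xxyyy].


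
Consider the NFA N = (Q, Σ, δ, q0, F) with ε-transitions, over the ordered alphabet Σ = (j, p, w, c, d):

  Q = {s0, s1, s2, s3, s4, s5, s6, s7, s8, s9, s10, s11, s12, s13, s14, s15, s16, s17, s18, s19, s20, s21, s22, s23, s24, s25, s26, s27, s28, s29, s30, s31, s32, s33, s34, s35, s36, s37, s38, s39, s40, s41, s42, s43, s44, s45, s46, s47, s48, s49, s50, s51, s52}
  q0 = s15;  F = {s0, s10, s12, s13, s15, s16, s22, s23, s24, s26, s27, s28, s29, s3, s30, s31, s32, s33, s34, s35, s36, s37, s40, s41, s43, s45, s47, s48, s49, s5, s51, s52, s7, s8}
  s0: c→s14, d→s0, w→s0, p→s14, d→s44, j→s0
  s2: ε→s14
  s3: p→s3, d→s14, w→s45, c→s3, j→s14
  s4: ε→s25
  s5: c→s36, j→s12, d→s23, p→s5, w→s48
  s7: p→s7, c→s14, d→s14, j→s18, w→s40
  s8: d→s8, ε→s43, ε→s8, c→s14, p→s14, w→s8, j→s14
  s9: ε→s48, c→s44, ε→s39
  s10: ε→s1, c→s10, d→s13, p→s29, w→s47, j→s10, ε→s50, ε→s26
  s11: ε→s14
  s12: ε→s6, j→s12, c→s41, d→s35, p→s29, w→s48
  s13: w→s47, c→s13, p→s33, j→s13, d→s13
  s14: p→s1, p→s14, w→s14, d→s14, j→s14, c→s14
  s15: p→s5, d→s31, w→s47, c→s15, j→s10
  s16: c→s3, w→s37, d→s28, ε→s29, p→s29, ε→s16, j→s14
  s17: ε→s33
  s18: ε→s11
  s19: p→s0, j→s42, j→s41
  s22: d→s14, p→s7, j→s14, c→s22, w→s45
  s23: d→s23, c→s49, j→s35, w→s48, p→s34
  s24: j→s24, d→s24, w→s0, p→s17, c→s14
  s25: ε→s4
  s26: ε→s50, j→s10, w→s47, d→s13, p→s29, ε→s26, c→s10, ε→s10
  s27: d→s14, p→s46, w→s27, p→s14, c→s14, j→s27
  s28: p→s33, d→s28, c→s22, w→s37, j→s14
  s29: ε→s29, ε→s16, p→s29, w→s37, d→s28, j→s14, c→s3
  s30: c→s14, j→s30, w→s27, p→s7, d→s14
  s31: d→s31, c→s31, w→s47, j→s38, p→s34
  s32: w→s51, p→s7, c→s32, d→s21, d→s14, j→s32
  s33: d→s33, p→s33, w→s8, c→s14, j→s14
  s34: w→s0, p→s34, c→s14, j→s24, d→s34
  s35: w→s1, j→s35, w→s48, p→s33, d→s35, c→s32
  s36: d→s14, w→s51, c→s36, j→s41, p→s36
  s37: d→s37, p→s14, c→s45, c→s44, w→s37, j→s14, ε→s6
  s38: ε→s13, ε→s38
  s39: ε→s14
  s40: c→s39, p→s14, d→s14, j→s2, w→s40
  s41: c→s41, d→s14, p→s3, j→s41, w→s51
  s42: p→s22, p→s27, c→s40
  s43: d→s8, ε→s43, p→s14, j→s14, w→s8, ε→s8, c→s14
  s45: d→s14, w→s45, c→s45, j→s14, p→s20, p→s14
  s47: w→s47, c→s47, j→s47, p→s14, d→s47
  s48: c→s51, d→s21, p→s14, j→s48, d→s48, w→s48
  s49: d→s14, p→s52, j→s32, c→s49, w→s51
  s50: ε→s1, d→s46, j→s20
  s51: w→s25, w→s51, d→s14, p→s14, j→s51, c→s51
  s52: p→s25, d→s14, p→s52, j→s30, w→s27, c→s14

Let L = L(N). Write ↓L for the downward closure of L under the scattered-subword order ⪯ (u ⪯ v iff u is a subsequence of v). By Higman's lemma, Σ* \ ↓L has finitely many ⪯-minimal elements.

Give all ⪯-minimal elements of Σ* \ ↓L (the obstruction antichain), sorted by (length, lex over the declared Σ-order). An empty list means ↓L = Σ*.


Antichain: [wp, jpj, pcd, dpc].

|Q|=53, |F|=34, |δ|=222 (28 ε).
min D↑ (32 st, q0=0, F={11}): 0:j→1,p→2,w→3,c→0,d→4 1:j→1,p→5,w→3,c→1,d→6 2:j→7,p→2,w→8,c→9,d→10 3:j→3,p→11,w→3,c→3,d→3 4:j→6,p→12,w→3,c→4,d→4 5:j→11,p→5,w→13,c→14,d→15 6:j→6,p→16,w→3,c→6,d→6 7:j→7,p→5,w→8,c→17,d→18 8:j→8,p→11,w→8,c→19,d→8 9:j→17,p→9,w→19,c→9,d→11 10:j→18,p→12,w→8,c→20,d→10 11:j→11,p→11,w→11,c→11,d→11 12:j→21,p→12,w→22,c→11,d→12 13:j→11,p→11,w→13,c→23,d→13 14:j→11,p→14,w→23,c→14,d→11 15:j→11,p→16,w→13,c→24,d→15 16:j→11,p→16,w→25,c→11,d→16 17:j→17,p→14,w→19,c→17,d→11 18:j→18,p→16,w→8,c→26,d→18 19:j→19,p→11,w→19,c→19,d→11 20:j→26,p→27,w→19,c→20,d→11 21:j→21,p→16,w→22,c→11,d→21 22:j→22,p→11,w→22,c→11,d→22 23:j→11,p→11,w→23,c→23,d→11 24:j→11,p→28,w→23,c→24,d→11 25:j→11,p→11,w→25,c→11,d→25 26:j→26,p→28,w→19,c→26,d→11 27:j→29,p→27,w→30,c→11,d→11 28:j→11,p→28,w→31,c→11,d→11 29:j→29,p→28,w→30,c→11,d→11 30:j→30,p→11,w→30,c→11,d→11 31:j→11,p→11,w→31,c→11,d→11 (ε-aug+det+¬).
'wp': |S_i|=[50, 21, 4] end={s1,s14,s20,s46} ∉↓L; 2/2 single-dels accept.
'jpj': run [50, 42, 23, 5] end={s1,s11,s14,s18,s2} — reject; 3/3 del acc.
'pcd': |S_i|=[50, 42, 25, 3] end={s1,s14,s21} — reject; 3/3 single-dels accept.
'dpc': N↓-sim [50, 39, 23, 3] end={s1,s14,s39} — reject; 3/3 deletions ∈↓L.
4 words, ⪯-incomp.


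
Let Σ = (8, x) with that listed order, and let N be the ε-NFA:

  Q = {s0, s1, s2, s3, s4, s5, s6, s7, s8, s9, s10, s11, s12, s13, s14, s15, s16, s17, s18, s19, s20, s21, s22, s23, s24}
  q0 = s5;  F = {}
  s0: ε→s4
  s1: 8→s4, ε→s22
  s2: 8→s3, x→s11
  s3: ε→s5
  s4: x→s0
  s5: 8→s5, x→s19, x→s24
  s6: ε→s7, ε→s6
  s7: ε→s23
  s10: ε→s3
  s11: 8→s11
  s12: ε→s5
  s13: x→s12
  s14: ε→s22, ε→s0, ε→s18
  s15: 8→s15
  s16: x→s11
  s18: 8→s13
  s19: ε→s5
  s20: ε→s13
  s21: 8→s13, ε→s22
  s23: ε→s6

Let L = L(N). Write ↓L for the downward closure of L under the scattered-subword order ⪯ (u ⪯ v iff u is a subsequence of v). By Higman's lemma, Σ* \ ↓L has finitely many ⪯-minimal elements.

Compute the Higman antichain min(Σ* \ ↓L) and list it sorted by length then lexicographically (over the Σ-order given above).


min(Σ*\↓L) = [ε].

|Q|=25, |F|=0, |δ|=28 (15 ε).
min D↑ (1 st, q0=0, F={0}): 0:8→0,x→0.
ε ∈ L(D↑) ⇒ ↓L = ∅.


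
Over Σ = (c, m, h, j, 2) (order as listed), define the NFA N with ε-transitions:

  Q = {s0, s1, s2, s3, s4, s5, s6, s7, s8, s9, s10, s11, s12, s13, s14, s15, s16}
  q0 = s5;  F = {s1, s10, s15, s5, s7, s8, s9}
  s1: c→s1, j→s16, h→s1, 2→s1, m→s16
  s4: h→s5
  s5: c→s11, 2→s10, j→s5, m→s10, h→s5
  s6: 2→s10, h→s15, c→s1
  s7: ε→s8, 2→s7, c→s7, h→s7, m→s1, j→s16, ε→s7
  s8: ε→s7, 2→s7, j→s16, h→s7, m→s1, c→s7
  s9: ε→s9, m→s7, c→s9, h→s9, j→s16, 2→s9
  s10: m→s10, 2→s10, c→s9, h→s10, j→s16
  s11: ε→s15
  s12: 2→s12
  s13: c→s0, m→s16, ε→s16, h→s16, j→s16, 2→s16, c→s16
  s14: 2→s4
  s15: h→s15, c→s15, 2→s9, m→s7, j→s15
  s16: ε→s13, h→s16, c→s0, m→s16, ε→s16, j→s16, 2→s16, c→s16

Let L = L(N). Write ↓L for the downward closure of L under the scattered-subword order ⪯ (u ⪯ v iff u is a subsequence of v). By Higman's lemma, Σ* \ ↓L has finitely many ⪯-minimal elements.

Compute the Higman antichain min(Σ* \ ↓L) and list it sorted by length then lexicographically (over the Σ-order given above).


|Q|=17, |F|=7, |δ|=61 (8 ε).
min D↑ (7 st, q0=0, F={5}): 0:c→1,m→2,h→0,j→0,2→2 1:c→1,m→3,h→1,j→1,2→4 2:c→4,m→2,h→2,j→5,2→2 3:c→3,m→6,h→3,j→5,2→3 4:c→4,m→3,h→4,j→5,2→4 5:c→5,m→5,h→5,j→5,2→5 6:c→6,m→5,h→6,j→5,2→6 (ε-aug+det+¬).
'mj': run [11, 8, 3] end={s0,s13,s16} rej; 2/2 single-dels accept.
'2j': N↓-sim [11, 8, 3] end={s0,s13,s16} — reject; 2/2 deletions ∈↓L.
'cmmm': run [11, 9, 6, 4, 3] end={s0,s13,s16} ∉↓L; 4/4 del acc.
3 obstructions.

A = [mj, 2j, cmmm].


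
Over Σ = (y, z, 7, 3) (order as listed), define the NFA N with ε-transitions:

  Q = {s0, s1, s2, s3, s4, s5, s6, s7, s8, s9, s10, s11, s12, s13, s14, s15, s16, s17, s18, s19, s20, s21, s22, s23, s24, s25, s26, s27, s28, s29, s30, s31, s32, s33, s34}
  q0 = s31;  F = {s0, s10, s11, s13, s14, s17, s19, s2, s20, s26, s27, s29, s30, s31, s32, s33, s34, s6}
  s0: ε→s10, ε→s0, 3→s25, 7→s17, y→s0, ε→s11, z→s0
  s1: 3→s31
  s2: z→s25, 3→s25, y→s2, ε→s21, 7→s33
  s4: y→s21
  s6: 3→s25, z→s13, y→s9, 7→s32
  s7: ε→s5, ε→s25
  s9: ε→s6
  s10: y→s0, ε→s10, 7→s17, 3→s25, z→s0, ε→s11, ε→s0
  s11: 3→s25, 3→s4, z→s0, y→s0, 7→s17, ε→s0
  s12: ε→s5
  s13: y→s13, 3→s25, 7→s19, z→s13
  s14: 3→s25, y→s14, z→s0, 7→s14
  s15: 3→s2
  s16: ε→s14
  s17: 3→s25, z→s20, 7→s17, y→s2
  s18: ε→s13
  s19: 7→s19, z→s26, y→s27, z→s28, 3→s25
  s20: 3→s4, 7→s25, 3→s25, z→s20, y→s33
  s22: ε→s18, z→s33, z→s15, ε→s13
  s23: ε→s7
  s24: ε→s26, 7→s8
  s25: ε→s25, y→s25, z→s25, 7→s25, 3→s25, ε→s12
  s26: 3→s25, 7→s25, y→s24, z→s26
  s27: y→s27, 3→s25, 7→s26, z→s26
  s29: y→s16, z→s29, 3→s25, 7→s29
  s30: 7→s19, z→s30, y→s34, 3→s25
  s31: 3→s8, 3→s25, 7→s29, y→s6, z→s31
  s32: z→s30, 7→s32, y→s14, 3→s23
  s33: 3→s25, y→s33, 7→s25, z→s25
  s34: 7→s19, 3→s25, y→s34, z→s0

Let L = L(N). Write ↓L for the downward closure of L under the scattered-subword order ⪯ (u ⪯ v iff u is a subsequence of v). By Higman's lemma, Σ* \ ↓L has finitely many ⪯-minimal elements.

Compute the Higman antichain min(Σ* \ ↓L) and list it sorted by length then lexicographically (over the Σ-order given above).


Antichain: [3, yz7z7, yz7y77, 7yz7yz].

|Q|=35, |F|=18, |δ|=106 (20 ε).
min D↑ (17 st, q0=0, F={3}): 0:y→1,z→0,7→2,3→3 1:y→1,z→4,7→5,3→3 2:y→6,z→2,7→2,3→3 3:y→3,z→3,7→3,3→3 4:y→4,z→4,7→7,3→3 5:y→6,z→8,7→5,3→3 6:y→6,z→9,7→6,3→3 7:y→10,z→11,7→7,3→3 8:y→12,z→8,7→7,3→3 9:y→9,z→9,7→13,3→3 10:y→10,z→11,7→11,3→3 11:y→11,z→11,7→3,3→3 12:y→12,z→9,7→7,3→3 13:y→14,z→15,7→13,3→3 14:y→14,z→3,7→16,3→3 15:y→16,z→15,7→3,3→3 16:y→16,z→3,7→3,3→3.
'3': |S_i|=[30, 8] end={s12,s21,s23,s25,s4,s5,s7,s8} rej; 1/1 deletions ∈↓L.
'yz7z7': N↓-sim [30, 28, 21, 15, 11, 4] end={s12,s25,s5,s8} — reject; 5/5 deletions ∈↓L.
'yz7y77': |S_i|=[30, 28, 21, 15, 10, 7, 4] end={s12,s25,s5,s8} ∉↓L; 6/6 single-dels accept.
'7yz7yz': run [30, 26, 21, 16, 10, 6, 3] end={s12,s25,s5} ∉↓L; 6/6 single-dels accept.
4 minimals (antichain).


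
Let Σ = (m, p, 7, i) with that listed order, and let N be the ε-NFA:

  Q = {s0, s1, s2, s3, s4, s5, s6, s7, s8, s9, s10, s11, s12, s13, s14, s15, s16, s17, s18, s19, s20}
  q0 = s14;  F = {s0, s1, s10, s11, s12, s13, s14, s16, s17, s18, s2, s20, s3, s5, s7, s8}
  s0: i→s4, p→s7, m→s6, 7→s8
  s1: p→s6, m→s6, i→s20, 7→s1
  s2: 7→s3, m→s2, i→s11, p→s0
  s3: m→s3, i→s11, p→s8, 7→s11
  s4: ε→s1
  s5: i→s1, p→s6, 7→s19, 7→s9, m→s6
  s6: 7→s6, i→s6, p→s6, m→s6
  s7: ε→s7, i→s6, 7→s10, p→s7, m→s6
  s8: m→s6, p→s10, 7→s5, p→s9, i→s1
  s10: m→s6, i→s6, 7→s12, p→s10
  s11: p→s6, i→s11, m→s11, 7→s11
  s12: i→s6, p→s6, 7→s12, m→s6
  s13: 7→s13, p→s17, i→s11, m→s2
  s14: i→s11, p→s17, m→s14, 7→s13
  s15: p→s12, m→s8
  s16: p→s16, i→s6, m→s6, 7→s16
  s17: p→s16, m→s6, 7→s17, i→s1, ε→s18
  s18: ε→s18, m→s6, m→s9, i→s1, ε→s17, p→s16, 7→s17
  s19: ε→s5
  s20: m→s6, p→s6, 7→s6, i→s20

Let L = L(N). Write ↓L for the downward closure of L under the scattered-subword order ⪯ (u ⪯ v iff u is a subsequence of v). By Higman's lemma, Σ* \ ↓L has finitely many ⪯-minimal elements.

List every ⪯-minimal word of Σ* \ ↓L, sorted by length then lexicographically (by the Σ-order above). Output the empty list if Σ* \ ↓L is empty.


A = [pm, ip, ppi, pii7, 7m77p].

|Q|=21, |F|=16, |δ|=79 (6 ε).
min D↑ (16 st, q0=0, F={4}): 0:m→0,p→1,7→2,i→3 1:m→4,p→5,7→1,i→6 2:m→7,p→1,7→2,i→3 3:m→3,p→4,7→3,i→3 4:m→4,p→4,7→4,i→4 5:m→4,p→5,7→5,i→4 6:m→4,p→4,7→6,i→8 7:m→7,p→9,7→10,i→3 8:m→4,p→4,7→4,i→8 9:m→4,p→11,7→12,i→6 10:m→10,p→12,7→3,i→3 11:m→4,p→11,7→13,i→4 12:m→4,p→13,7→14,i→6 13:m→4,p→13,7→15,i→4 14:m→4,p→4,7→14,i→6 15:m→4,p→4,7→15,i→4.
'pm': |S_i|=[20, 15, 2] end={s6,s9} rej; 2/2 del acc.
'ip': run [20, 5, 1] end={s6} ∉↓L; 2/2 single-dels accept.
'ppi': |S_i|=[20, 15, 6, 1] end={s6} ∉↓L; 3/3 deletions ∈↓L.
'pii7': N↓-sim [20, 15, 4, 2, 1] end={s6} ∉↓L; 4/4 deletions ∈↓L.
'7m77p': N↓-sim [20, 19, 15, 11, 8, 1] end={s6} rej; 5/5 single-dels accept.
5 obstructions.


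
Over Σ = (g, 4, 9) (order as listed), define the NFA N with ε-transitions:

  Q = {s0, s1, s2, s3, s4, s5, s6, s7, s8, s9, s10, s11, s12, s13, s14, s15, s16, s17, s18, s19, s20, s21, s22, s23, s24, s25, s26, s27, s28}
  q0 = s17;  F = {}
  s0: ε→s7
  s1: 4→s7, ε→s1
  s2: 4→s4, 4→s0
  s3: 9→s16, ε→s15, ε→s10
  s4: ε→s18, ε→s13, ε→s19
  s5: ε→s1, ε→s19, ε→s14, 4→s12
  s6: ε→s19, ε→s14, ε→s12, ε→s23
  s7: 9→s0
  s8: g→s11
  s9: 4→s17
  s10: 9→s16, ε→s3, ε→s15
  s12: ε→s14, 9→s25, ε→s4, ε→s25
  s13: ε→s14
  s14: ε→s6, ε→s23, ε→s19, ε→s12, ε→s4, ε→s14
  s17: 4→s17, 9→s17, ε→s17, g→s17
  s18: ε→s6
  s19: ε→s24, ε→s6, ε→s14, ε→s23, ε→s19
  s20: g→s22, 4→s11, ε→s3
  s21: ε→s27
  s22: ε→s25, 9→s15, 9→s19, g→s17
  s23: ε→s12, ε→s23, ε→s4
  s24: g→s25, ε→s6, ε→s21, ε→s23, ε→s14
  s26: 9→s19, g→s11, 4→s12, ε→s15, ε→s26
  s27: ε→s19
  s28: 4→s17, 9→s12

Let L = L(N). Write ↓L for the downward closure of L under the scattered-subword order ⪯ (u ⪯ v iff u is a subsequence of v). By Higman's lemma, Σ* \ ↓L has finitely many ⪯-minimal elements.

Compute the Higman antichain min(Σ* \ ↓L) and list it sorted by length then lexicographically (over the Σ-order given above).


|Q|=29, |F|=0, |δ|=70 (46 ε).
min D↑ (1 st, q0=0, F={0}): 0:g→0,4→0,9→0 [Hopcroft].
ε ∈ L(D↑) ⇒ ↓L = ∅.

Antichain: [ε].


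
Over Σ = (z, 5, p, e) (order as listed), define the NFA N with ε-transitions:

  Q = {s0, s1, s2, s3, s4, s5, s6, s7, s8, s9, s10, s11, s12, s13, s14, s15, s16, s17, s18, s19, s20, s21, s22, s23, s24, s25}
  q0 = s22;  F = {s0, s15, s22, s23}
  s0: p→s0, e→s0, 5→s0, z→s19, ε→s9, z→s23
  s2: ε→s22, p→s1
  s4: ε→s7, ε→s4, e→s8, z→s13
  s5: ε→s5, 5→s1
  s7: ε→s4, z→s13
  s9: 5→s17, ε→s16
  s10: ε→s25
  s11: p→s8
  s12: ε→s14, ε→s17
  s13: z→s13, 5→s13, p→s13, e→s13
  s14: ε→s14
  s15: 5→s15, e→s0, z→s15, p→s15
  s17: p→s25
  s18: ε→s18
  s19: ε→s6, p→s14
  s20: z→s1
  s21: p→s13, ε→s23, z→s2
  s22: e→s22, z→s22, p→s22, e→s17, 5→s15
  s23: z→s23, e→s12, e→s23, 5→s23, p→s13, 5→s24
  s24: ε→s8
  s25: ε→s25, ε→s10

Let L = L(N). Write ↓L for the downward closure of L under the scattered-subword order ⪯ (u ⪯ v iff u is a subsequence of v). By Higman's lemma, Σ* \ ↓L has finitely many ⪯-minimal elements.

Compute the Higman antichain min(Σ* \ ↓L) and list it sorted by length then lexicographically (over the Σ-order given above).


A = [5ezp].

|Q|=26, |F|=4, |δ|=53 (17 ε).
min D↑ (5 st, q0=0, F={4}): 0:z→0,5→1,p→0,e→0 1:z→1,5→1,p→1,e→2 2:z→3,5→2,p→2,e→2 3:z→3,5→3,p→4,e→3 4:z→4,5→4,p→4,e→4.
'5ezp': run [16, 15, 14, 11, 4] end={s10,s13,s14,s25} — reject; 4/4 deletions ∈↓L.
1 words, ⪯-incomp.


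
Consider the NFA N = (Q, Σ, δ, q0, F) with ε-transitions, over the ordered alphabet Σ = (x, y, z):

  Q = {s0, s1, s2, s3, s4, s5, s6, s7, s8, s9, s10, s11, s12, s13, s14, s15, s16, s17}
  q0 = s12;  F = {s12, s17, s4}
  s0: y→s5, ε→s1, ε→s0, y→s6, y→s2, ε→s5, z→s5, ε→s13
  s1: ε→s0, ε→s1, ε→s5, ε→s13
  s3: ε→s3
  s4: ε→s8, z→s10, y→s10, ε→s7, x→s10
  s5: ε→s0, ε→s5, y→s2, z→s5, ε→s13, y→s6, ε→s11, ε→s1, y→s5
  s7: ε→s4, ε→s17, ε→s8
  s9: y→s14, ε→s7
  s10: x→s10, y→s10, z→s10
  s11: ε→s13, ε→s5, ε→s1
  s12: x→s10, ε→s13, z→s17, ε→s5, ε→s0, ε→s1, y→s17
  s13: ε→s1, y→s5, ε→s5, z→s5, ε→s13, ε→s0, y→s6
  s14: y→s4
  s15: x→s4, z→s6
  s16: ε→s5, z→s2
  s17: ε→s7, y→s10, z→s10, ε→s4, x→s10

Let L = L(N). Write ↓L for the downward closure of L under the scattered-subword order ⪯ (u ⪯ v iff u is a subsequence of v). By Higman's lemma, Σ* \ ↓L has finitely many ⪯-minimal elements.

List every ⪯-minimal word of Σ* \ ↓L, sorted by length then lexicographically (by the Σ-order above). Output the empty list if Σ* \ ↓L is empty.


|Q|=18, |F|=3, |δ|=62 (34 ε).
min D↑ (3 st, q0=0, F={1}): 0:x→1,y→2,z→2 1:x→1,y→1,z→1 2:x→1,y→1,z→1.
'x': N↓-sim [13, 1] end={s10} — reject; 1/1 single-dels accept.
'yy': run [13, 12, 8] end={s0,s1,s10,s11,s13,s2,s5,s6} ∉↓L; 2/2 deletions ∈↓L.
'yz': N↓-sim [13, 12, 8] end={s0,s1,s10,s11,s13,s2,s5,s6} rej; 2/2 single-dels accept.
'zy': |S_i|=[13, 12, 8] end={s0,s1,s10,s11,s13,s2,s5,s6} rej; 2/2 deletions ∈↓L.
'zz': N↓-sim [13, 12, 8] end={s0,s1,s10,s11,s13,s2,s5,s6} — reject; 2/2 single-dels accept.
5 minimals (antichain).

A = [x, yy, yz, zy, zz].


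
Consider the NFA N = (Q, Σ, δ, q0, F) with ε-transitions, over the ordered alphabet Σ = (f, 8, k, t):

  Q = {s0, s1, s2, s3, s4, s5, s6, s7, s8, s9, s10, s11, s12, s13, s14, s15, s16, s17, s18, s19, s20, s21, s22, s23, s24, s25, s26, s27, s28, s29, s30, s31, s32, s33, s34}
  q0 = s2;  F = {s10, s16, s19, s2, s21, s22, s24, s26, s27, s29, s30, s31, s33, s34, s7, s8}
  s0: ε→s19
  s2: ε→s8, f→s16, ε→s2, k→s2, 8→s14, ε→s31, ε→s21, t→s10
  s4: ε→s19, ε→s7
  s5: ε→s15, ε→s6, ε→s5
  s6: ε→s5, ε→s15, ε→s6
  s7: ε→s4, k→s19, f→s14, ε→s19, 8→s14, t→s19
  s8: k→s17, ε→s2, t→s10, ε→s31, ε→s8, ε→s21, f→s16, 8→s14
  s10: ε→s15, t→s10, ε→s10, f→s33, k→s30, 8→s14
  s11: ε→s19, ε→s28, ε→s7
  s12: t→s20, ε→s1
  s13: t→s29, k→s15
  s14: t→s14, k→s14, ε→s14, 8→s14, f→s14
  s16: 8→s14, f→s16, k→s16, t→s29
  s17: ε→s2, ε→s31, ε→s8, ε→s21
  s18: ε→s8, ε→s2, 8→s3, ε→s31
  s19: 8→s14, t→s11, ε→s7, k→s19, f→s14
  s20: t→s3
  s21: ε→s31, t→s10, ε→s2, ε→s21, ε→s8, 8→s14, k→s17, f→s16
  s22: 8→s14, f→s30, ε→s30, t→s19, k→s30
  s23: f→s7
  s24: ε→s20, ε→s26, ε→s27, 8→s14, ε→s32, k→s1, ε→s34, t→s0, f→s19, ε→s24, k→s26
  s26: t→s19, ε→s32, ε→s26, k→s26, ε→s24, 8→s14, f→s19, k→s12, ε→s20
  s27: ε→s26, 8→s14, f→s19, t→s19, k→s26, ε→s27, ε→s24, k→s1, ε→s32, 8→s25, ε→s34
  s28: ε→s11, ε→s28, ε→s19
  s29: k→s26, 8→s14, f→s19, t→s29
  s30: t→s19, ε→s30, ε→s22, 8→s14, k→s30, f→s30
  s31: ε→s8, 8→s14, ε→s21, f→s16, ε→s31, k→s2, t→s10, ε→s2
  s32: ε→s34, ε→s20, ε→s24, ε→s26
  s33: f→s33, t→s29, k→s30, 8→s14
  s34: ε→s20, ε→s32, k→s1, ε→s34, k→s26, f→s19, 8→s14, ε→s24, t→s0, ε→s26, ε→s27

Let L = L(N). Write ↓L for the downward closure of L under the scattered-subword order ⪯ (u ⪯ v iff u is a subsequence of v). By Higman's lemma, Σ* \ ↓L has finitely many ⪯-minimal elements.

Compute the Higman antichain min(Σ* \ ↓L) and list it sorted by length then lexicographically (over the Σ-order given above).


|Q|=35, |F|=16, |δ|=152 (73 ε).
min D↑ (9 st, q0=0, F={2}): 0:f→1,8→2,k→0,t→3 1:f→1,8→2,k→1,t→4 2:f→2,8→2,k→2,t→2 3:f→5,8→2,k→6,t→3 4:f→7,8→2,k→8,t→4 5:f→5,8→2,k→6,t→4 6:f→6,8→2,k→6,t→7 7:f→2,8→2,k→7,t→7 8:f→7,8→2,k→8,t→7.
'8': N↓-sim [29, 2] end={s14,s25} — reject; 1/1 deletions ∈↓L.
'ftff': |S_i|=[29, 22, 18, 6, 1] end={s14} ∉↓L; 4/4 del acc.
'tktf': run [29, 23, 19, 9, 1] end={s14} ∉↓L; 4/4 del acc.
3 minimals (antichain).

Antichain: [8, ftff, tktf].


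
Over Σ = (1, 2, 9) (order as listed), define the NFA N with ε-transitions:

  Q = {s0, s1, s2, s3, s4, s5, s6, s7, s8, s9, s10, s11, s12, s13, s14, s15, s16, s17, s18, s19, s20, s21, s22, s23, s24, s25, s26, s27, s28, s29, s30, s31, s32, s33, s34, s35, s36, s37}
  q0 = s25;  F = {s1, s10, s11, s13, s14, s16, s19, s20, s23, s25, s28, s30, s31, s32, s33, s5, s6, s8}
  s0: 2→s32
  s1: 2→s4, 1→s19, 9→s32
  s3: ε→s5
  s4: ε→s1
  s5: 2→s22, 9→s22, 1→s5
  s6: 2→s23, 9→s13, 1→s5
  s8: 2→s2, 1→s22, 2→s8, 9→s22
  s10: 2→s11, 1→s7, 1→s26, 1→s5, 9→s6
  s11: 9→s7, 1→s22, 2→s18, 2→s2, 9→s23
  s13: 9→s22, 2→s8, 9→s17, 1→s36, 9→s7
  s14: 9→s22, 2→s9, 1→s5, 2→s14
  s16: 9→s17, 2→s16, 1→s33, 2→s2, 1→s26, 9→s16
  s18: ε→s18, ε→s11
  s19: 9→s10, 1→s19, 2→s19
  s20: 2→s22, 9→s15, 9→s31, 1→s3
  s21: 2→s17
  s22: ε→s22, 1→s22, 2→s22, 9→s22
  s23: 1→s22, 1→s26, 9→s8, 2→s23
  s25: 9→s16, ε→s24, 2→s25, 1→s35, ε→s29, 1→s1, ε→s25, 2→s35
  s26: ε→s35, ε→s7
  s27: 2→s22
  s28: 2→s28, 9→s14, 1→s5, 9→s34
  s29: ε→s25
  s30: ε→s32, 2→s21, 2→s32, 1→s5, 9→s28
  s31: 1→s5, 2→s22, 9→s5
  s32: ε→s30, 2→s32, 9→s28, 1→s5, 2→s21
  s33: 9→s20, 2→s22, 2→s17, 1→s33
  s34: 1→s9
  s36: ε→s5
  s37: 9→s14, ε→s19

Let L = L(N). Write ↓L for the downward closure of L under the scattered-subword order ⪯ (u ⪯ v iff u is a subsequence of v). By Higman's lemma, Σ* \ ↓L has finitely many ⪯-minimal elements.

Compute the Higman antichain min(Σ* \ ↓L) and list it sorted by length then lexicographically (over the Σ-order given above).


A = [912, 1919, 11921, 19999].

|Q|=38, |F|=18, |δ|=96 (15 ε).
min D↑ (18 st, q0=0, F={9}): 0:1→1,2→0,9→2 1:1→3,2→1,9→4 2:1→5,2→2,9→2 3:1→3,2→3,9→6 4:1→7,2→4,9→8 5:1→5,2→9,9→10 6:1→7,2→11,9→12 7:1→7,2→9,9→9 8:1→7,2→8,9→13 9:1→9,2→9,9→9 10:1→7,2→9,9→14 11:1→9,2→11,9→15 12:1→7,2→15,9→16 13:1→7,2→13,9→9 14:1→7,2→9,9→7 15:1→9,2→15,9→17 16:1→7,2→17,9→9 17:1→9,2→17,9→9 (ε-aug+det+¬).
'912': run [34, 28, 13, 2] end={s17,s22} rej; 3/3 del acc.
'1919': |S_i|=[34, 30, 26, 8, 1] end={s22} ∉↓L; 4/4 deletions ∈↓L.
'11921': N↓-sim [34, 30, 22, 19, 9, 4] end={s22,s26,s35,s7} — reject; 5/5 single-dels accept.
'19999': run [34, 30, 26, 18, 11, 3] end={s17,s22,s7} rej; 5/5 deletions ∈↓L.
4 minimals (antichain).


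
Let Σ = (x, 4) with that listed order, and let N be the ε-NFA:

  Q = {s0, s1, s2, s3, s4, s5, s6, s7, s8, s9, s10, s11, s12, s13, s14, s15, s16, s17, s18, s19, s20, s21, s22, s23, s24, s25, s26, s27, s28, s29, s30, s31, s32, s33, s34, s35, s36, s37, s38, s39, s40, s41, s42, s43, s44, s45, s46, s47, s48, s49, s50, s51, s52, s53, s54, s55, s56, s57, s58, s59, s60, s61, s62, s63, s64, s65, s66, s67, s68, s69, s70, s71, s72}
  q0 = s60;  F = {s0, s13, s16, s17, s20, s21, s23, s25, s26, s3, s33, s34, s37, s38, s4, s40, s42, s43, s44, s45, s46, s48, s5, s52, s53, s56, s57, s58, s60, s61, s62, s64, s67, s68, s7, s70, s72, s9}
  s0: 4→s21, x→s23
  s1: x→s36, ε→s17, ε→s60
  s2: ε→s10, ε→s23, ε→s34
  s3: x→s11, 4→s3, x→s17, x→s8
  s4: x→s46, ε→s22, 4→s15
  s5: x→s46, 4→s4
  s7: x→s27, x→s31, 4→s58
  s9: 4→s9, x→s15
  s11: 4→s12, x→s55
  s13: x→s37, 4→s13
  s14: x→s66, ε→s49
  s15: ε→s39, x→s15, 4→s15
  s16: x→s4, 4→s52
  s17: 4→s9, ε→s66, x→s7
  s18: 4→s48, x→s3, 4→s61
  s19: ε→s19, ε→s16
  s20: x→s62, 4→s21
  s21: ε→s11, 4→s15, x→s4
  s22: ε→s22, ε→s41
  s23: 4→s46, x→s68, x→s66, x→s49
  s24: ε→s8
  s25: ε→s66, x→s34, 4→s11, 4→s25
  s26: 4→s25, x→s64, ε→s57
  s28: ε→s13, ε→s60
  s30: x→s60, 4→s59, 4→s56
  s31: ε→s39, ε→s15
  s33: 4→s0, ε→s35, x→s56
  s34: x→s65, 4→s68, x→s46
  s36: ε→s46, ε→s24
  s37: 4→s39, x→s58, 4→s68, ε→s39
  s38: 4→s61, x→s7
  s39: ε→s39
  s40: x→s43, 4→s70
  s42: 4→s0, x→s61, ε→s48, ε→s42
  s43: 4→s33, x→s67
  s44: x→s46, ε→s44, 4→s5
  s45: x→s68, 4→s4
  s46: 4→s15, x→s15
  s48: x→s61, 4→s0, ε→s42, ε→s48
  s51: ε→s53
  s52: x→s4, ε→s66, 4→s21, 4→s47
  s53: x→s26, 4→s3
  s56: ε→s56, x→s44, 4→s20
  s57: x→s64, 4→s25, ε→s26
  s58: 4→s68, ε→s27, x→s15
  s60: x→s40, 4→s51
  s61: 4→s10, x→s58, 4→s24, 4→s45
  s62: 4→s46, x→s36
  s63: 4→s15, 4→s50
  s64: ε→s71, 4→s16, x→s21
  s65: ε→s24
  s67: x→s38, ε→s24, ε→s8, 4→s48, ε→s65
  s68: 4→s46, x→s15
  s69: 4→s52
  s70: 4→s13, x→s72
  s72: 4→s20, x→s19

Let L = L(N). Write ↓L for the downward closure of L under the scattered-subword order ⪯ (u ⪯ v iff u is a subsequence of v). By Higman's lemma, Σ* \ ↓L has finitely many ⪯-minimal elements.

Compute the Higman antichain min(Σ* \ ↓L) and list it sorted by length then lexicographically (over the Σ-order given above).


A = [4xxx4, 44xxx, 44x4x, xxxxxx, xx4444, x4x444].

|Q|=73, |F|=38, |δ|=143 (41 ε).
min D↑ (37 st, q0=0, F={33}): 0:x→1,4→2 1:x→3,4→4 2:x→5,4→6 3:x→7,4→8 4:x→9,4→10 5:x→11,4→12 6:x→13,4→6 7:x→14,4→15 8:x→16,4→17 9:x→18,4→19 10:x→20,4→10 11:x→21,4→18 12:x→22,4→12 13:x→23,4→24 14:x→23,4→25 15:x→25,4→17 16:x→26,4→19 17:x→27,4→21 18:x→28,4→29 19:x→30,4→21 20:x→31,4→32 21:x→28,4→33 22:x→34,4→32 23:x→33,4→31 24:x→33,4→24 25:x→31,4→35 26:x→34,4→36 27:x→32,4→34 28:x→34,4→33 29:x→28,4→21 30:x→34,4→34 31:x→33,4→32 32:x→33,4→34 33:x→33,4→33 34:x→33,4→33 35:x→32,4→28 36:x→34,4→28 [Hopcroft].
'4xxx4': run [59, 54, 44, 31, 16, 3] end={s12,s15,s39} ∉↓L; 5/5 deletions ∈↓L.
'44xxx': |S_i|=[59, 54, 38, 26, 15, 4] end={s15,s27,s31,s39} ∉↓L; 5/5 del acc.
'44x4x': |S_i|=[59, 54, 38, 26, 8, 2] end={s15,s39} rej; 5/5 single-dels accept.
'xxxxxx': |S_i|=[59, 55, 47, 39, 25, 13, 4] end={s15,s27,s31,s39} — reject; 6/6 deletions ∈↓L.
'xx4444': |S_i|=[59, 55, 47, 35, 25, 11, 3] end={s12,s15,s39} — reject; 6/6 single-dels accept.
'x4x444': N↓-sim [59, 55, 44, 35, 22, 11, 3] end={s12,s15,s39} ∉↓L; 6/6 single-dels accept.
6 minimals (antichain).
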